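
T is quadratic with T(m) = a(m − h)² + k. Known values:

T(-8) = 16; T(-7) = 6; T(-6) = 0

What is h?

First differences -10, -6; second difference 4 = 2a, so a = 2.
Expanding, the m-coefficient is −2ah = -4h; matching it to the data gives h = -5, and then k = -2.
So T(m) = 2(m + 5)² − 2.
Hence h = -5.

-5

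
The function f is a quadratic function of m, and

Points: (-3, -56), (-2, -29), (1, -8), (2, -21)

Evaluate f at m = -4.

Write f(m) = am² + bm + c; the 4 given values yield a linear system in the 3 coefficients.
Solving, f(m) = -5m² + 2m - 5.
Then f(-4) = -93.

-93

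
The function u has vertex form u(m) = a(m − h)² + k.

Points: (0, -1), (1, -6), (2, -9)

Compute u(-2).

First differences -5, -3; second difference 2 = 2a, so a = 1.
Expanding, the m-coefficient is −2ah = -2h; matching it to the data gives h = 3, and then k = -10.
So u(m) = 1(m − 3)² − 10.
u(-2) = 1·(-5)² − 10 = 15.

15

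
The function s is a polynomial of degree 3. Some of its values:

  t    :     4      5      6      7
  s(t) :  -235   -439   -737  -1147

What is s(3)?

-107

Write s(t) = at³ + bt² + ct + d; the 4 given values yield a linear system in the 4 coefficients.
Solving, s(t) = -3t³ - 2t² - 3t + 1.
Then s(3) = -107.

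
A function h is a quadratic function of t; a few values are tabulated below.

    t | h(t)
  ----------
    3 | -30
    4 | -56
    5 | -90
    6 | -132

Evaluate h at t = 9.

-306

Write h(t) = at² + bt + c; the 4 given values yield a linear system in the 3 coefficients.
Solving, h(t) = -4t² + 2t.
Then h(9) = -306.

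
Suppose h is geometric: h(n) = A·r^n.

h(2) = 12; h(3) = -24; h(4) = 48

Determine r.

-2

Consecutive ratio: -24/12 = -2, and 48/(-24) = -2, so r = -2.
Then A·(-2)^2 = 12 gives A = 3, and h(n) = 3·(-2)^n.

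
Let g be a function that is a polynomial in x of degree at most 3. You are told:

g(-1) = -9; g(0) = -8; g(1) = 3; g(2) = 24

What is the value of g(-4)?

First differences: 1, 11, 21. Second differences: 10, 10.
Level-2 differences are constant, so g has degree 2.
Fitting a degree-2 polynomial gives g(x) = 5x² + 6x - 8.
Then g(-4) = 48.

48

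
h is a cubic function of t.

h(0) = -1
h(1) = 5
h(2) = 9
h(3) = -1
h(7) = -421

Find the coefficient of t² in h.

5

Write h(t) = at³ + bt² + ct + d; the 5 given values yield a linear system in the 4 coefficients.
Solving, h(t) = -2t³ + 5t² + 3t - 1.
The coefficient of t² is 5.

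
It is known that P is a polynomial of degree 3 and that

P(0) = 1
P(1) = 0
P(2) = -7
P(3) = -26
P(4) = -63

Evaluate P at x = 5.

Write P(x) = ax³ + bx² + cx + d; the 5 given values yield a linear system in the 4 coefficients.
Solving, P(x) = -x³ + 1.
Then P(5) = -124.

-124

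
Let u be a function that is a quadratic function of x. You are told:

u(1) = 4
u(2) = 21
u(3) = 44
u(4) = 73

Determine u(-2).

-11

Write u(x) = ax² + bx + c; the 4 given values yield a linear system in the 3 coefficients.
Solving, u(x) = 3x² + 8x - 7.
Then u(-2) = -11.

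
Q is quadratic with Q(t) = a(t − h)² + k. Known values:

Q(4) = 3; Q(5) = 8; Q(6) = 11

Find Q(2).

-13

First differences 5, 3; second difference -2 = 2a, so a = -1.
Expanding, the t-coefficient is −2ah = 2h; matching it to the data gives h = 7, and then k = 12.
So Q(t) = -1(t − 7)² + 12.
Q(2) = -1·(-5)² + 12 = -13.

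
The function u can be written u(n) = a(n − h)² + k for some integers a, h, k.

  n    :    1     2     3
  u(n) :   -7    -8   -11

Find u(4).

-16

First differences -1, -3; second difference -2 = 2a, so a = -1.
Expanding, the n-coefficient is −2ah = 2h; matching it to the data gives h = 1, and then k = -7.
So u(n) = -1(n − 1)² − 7.
u(4) = -1·3² − 7 = -16.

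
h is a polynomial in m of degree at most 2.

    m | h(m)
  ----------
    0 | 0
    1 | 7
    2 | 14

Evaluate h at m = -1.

-7

First differences: 7, 7.
Level-1 differences are constant, so h has degree 1.
Fitting a degree-1 polynomial gives h(m) = 7m.
Then h(-1) = -7.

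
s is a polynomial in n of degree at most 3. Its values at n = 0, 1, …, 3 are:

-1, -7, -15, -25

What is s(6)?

-67

First differences: -6, -8, -10. Second differences: -2, -2.
Level-2 differences are constant, so s has degree 2.
Fitting a degree-2 polynomial gives s(n) = -n² - 5n - 1.
Then s(6) = -67.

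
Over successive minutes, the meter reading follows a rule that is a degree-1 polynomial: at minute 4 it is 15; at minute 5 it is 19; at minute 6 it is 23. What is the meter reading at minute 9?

35

Write the value at x as Q(x).
First differences: 4, 4.
Level-1 differences are constant, so Q has degree 1.
Fitting a degree-1 polynomial gives Q(x) = 4x - 1.
Then Q(9) = 35.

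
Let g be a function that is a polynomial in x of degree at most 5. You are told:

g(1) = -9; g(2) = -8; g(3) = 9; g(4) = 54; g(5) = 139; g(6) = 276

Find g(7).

477

First differences: 1, 17, 45, 85, 137. Second differences: 16, 28, 40, 52. Third differences: 12, 12, 12.
Level-3 differences are constant, so g has degree 3.
Extending the table by one column gives the next first difference 201, so g(7) = 276 + 201 = 477.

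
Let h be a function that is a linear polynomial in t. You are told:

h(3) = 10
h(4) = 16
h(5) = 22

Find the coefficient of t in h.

6

First differences: 6, 6.
Level-1 differences are constant, so h has degree 1.
Fitting a degree-1 polynomial gives h(t) = 6t - 8.
The coefficient of t is 6.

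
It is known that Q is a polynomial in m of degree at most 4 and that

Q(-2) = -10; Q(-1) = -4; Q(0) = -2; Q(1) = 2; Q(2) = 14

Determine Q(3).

40

First differences: 6, 2, 4, 12. Second differences: -4, 2, 8. Third differences: 6, 6.
Level-3 differences are constant, so Q has degree 3.
Extending the table by one column gives the next first difference 26, so Q(3) = 14 + 26 = 40.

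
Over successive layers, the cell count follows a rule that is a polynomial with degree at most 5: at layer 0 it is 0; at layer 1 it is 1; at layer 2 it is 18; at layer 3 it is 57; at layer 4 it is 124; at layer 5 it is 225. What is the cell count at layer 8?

Write the value at x as g(x).
First differences: 1, 17, 39, 67, 101. Second differences: 16, 22, 28, 34. Third differences: 6, 6, 6.
Level-3 differences are constant, so g has degree 3.
Fitting a degree-3 polynomial gives g(x) = x³ + 5x² - 5x.
Then g(8) = 792.

792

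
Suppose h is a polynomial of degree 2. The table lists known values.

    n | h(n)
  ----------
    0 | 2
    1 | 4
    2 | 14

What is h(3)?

32

Write h(n) = an² + bn + c; the 3 given values yield a linear system in the 3 coefficients.
Solving, h(n) = 4n² - 2n + 2.
Then h(3) = 32.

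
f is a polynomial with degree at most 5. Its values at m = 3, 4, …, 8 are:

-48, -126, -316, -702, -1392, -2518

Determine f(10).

-6726

Write f(m) = am^5 + bm^4 + cm³ + dm² + em + p; the 6 given values yield a linear system in the 6 coefficients.
Solving, the leading coefficient vanishes, and f(m) = -m^4 + 4m³ - 7m² - 2m - 6.
Then f(10) = -6726.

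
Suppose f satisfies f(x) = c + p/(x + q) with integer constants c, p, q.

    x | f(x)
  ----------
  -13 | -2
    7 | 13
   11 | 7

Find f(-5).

-5

(f(x) − c)(x + q) = p for each data point; the three points give a linear system in c and q, then p follows.
Solving: c = 1, q = -3, p = 48, so f(x) = 1 + 48/(x − 3).
Then f(-5) = 1 + 48/(-8) = -5.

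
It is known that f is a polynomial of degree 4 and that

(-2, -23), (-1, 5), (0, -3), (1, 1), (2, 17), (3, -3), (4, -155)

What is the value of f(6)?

-1479

Write f(n) = an^4 + bn³ + cn² + dn + e; the 7 given values yield a linear system in the 5 coefficients.
Solving, f(n) = -2n^4 + 4n³ + 8n² - 6n - 3.
Then f(6) = -1479.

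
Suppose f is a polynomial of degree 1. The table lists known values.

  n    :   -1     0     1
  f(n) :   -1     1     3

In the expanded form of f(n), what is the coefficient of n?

First differences: 2, 2.
Level-1 differences are constant, so f has degree 1.
Fitting a degree-1 polynomial gives f(n) = 2n + 1.
The coefficient of n is 2.

2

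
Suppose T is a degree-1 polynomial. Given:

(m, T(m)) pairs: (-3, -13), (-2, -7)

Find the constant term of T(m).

Write T(m) = am + b; the 2 given values yield a linear system in the 2 coefficients.
Solving, T(m) = 6m + 5.
The constant term is T(0) = 5.

5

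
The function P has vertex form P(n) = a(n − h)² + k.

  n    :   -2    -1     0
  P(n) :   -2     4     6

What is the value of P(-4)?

First differences 6, 2; second difference -4 = 2a, so a = -2.
Expanding, the n-coefficient is −2ah = 4h; matching it to the data gives h = 0, and then k = 6.
So P(n) = -2(n + 0)² + 6.
P(-4) = -2·(-4)² + 6 = -26.

-26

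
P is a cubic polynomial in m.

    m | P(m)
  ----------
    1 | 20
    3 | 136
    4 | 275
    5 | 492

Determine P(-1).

0

Write P(m) = am³ + bm² + cm + d; the 4 given values yield a linear system in the 4 coefficients.
Solving, P(m) = 3m³ + 3m² + 7m + 7.
Then P(-1) = 0.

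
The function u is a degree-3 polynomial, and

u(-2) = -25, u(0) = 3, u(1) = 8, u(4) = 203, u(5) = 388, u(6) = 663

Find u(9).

Write u(k) = ak³ + bk² + ck + d; the 6 given values yield a linear system in the 4 coefficients.
Solving, u(k) = 3k³ + 2k + 3.
Then u(9) = 2208.

2208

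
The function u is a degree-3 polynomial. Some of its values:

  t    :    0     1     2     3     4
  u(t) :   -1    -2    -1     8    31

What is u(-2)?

Write u(t) = at³ + bt² + ct + d; the 5 given values yield a linear system in the 4 coefficients.
Solving, u(t) = t³ - 2t² - 1.
Then u(-2) = -17.

-17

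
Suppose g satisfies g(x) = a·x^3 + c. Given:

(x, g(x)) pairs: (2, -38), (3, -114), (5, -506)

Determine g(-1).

From g(2) = -38 and g(3) = -114: 8a + c = -38 and 27a + c = -114.
Subtracting: 19a = -76, so a = -4; then c = -38 − (-4)·8 = -6.
So g(x) = -4x³ − 6, and g(-1) = -2.

-2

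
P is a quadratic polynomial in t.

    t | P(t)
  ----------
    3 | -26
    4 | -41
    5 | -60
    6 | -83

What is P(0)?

First differences: -15, -19, -23. Second differences: -4, -4.
Level-2 differences are constant, so P has degree 2.
Fitting a degree-2 polynomial gives P(t) = -2t² - t - 5.
The constant term is P(0) = -5.

-5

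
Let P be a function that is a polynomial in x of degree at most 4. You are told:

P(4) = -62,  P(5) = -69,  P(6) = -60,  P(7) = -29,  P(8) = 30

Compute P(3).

-45

First differences: -7, 9, 31, 59. Second differences: 16, 22, 28. Third differences: 6, 6.
Level-3 differences are constant, so P has degree 3.
Fitting a degree-3 polynomial gives P(x) = x³ - 7x² - 5x + 6.
Then P(3) = -45.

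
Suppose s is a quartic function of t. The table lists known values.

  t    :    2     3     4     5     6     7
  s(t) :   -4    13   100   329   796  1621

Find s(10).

Write s(t) = at^4 + bt³ + ct² + dt + e; the 6 given values yield a linear system in the 5 coefficients.
Solving, s(t) = t^4 - 2t³ - 2t² + 4.
Then s(10) = 7804.

7804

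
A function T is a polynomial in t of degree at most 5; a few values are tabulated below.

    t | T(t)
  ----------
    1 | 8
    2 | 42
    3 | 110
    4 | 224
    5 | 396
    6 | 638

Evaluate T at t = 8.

1380

Write T(t) = at^5 + bt^4 + ct³ + dt² + et + p; the 6 given values yield a linear system in the 6 coefficients.
Solving, the top 2 coefficients vanish, and T(t) = 2t³ + 5t² + 5t - 4.
Then T(8) = 1380.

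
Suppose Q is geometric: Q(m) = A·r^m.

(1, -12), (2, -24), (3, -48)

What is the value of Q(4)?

Consecutive ratio: -24/(-12) = 2, and -48/(-24) = 2, so r = 2.
Then A·2^1 = -12 gives A = -6, and Q(m) = -6·2^m.
Q(4) = -6·2^4 = -96.

-96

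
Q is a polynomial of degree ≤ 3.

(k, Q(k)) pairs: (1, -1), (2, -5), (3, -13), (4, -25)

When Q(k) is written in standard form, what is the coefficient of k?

First differences: -4, -8, -12. Second differences: -4, -4.
Level-2 differences are constant, so Q has degree 2.
Fitting a degree-2 polynomial gives Q(k) = -2k² + 2k - 1.
The coefficient of k is 2.

2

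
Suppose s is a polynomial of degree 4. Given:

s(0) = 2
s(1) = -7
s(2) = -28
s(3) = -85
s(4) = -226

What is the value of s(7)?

-1993

Write s(m) = am^4 + bm³ + cm² + dm + e; the 5 given values yield a linear system in the 5 coefficients.
Solving, s(m) = -m^4 + 2m³ - 5m² - 5m + 2.
Then s(7) = -1993.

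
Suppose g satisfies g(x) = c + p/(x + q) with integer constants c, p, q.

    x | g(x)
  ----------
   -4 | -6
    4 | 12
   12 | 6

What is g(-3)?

-9

(g(x) − c)(x + q) = p for each data point; the three points give a linear system in c and q, then p follows.
Solving: c = 3, q = 0, p = 36, so g(x) = 3 + 36/(x + 0).
Then g(-3) = 3 + 36/(-3) = -9.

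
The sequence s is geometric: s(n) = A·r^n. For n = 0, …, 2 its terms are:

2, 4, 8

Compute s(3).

16

Consecutive ratio: 4/2 = 2, and 8/4 = 2, so r = 2.
Then A·2^0 = 2 gives A = 2, and s(n) = 2·2^n.
s(3) = 2·2^3 = 16.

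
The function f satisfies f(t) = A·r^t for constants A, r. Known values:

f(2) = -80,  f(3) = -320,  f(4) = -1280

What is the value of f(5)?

Consecutive ratio: -320/(-80) = 4, and -1280/(-320) = 4, so r = 4.
Then A·4^2 = -80 gives A = -5, and f(t) = -5·4^t.
f(5) = -5·4^5 = -5120.

-5120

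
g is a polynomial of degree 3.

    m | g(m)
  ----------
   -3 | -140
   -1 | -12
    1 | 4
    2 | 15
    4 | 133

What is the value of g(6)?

Write g(m) = am³ + bm² + cm + d; the 5 given values yield a linear system in the 4 coefficients.
Solving, g(m) = 3m³ - 5m² + 5m + 1.
Then g(6) = 499.

499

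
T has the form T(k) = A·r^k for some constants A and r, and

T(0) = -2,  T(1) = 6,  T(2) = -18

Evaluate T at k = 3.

Consecutive ratio: 6/(-2) = -3, and -18/6 = -3, so r = -3.
Then A·(-3)^0 = -2 gives A = -2, and T(k) = -2·(-3)^k.
T(3) = -2·(-3)^3 = 54.

54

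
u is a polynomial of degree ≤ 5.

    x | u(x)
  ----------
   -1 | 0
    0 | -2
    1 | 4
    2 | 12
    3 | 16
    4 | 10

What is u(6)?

-56

First differences: -2, 6, 8, 4, -6. Second differences: 8, 2, -4, -10. Third differences: -6, -6, -6.
Level-3 differences are constant, so u has degree 3.
Fitting a degree-3 polynomial gives u(x) = -x³ + 4x² + 3x - 2.
Then u(6) = -56.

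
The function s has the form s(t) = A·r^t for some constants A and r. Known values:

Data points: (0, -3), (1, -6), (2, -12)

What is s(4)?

-48

Consecutive ratio: -6/(-3) = 2, and -12/(-6) = 2, so r = 2.
Then A·2^0 = -3 gives A = -3, and s(t) = -3·2^t.
s(4) = -3·2^4 = -48.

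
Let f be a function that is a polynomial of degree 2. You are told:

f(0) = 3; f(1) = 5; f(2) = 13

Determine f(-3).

33

Write f(k) = ak² + bk + c; the 3 given values yield a linear system in the 3 coefficients.
Solving, f(k) = 3k² - k + 3.
Then f(-3) = 33.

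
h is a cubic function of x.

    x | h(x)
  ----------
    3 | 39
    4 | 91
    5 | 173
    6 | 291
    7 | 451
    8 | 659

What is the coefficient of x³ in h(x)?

First differences: 52, 82, 118, 160, 208. Second differences: 30, 36, 42, 48. Third differences: 6, 6, 6.
Level-3 differences are constant, so h has degree 3.
Fitting a degree-3 polynomial gives h(x) = x³ + 3x² - 6x + 3.
The coefficient of x³ is 1.

1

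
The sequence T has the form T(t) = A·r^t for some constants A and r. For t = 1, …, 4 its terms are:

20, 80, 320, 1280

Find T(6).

Consecutive ratio: 80/20 = 4, and 320/80 = 4, so r = 4.
Then A·4^1 = 20 gives A = 5, and T(t) = 5·4^t.
T(6) = 5·4^6 = 20480.

20480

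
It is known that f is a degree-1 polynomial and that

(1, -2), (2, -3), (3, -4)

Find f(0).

-1

Write f(t) = at + b; the 3 given values yield a linear system in the 2 coefficients.
Solving, f(t) = -t - 1.
Then f(0) = -1.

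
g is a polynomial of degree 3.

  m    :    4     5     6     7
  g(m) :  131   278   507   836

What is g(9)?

1866

Write g(m) = am³ + bm² + cm + d; the 4 given values yield a linear system in the 4 coefficients.
Solving, g(m) = 3m³ - 4m² + 3.
Then g(9) = 1866.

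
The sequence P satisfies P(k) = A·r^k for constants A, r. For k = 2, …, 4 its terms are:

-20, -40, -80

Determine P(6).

-320

Consecutive ratio: -40/(-20) = 2, and -80/(-40) = 2, so r = 2.
Then A·2^2 = -20 gives A = -5, and P(k) = -5·2^k.
P(6) = -5·2^6 = -320.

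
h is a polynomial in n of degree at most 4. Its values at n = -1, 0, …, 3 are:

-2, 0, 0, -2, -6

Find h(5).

-20

Write h(n) = an^4 + bn³ + cn² + dn + e; the 5 given values yield a linear system in the 5 coefficients.
Solving, the top 2 coefficients vanish, and h(n) = -n² + n.
Then h(5) = -20.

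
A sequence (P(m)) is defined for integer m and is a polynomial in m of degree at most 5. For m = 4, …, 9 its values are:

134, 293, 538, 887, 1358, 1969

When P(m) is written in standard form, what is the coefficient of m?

-6

First differences: 159, 245, 349, 471, 611. Second differences: 86, 104, 122, 140. Third differences: 18, 18, 18.
Level-3 differences are constant, so P has degree 3.
Fitting a degree-3 polynomial gives P(m) = 3m³ - 2m² - 6m - 2.
The coefficient of m is -6.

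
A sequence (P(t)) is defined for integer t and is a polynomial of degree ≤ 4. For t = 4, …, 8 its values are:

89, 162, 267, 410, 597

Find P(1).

First differences: 73, 105, 143, 187. Second differences: 32, 38, 44. Third differences: 6, 6.
Level-3 differences are constant, so P has degree 3.
Fitting a degree-3 polynomial gives P(t) = t³ + t² + 3t - 3.
Then P(1) = 2.

2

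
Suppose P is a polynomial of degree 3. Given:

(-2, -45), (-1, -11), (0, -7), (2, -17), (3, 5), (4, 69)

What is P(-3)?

Write P(n) = an³ + bn² + cn + d; the 6 given values yield a linear system in the 4 coefficients.
Solving, P(n) = 3n³ - 6n² - 5n - 7.
Then P(-3) = -127.

-127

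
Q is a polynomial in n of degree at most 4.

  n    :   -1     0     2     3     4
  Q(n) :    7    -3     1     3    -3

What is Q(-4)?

Write Q(n) = an^4 + bn³ + cn² + dn + e; the 5 given values yield a linear system in the 5 coefficients.
Solving, the leading coefficient vanishes, and Q(n) = -n³ + 5n² - 4n - 3.
Then Q(-4) = 157.

157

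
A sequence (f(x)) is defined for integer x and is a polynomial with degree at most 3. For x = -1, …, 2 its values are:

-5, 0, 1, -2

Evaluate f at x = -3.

First differences: 5, 1, -3. Second differences: -4, -4.
Level-2 differences are constant, so f has degree 2.
Fitting a degree-2 polynomial gives f(x) = -2x² + 3x.
Then f(-3) = -27.

-27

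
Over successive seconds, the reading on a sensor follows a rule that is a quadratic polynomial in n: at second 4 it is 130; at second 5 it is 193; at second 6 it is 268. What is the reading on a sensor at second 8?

454

Write the value at n as f(n).
Write f(n) = an² + bn + c; the 3 given values yield a linear system in the 3 coefficients.
Solving, f(n) = 6n² + 9n - 2.
Then f(8) = 454.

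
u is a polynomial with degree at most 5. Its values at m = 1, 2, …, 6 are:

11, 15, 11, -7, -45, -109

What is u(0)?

Write u(m) = am^5 + bm^4 + cm³ + dm² + em + p; the 6 given values yield a linear system in the 6 coefficients.
Solving, the top 2 coefficients vanish, and u(m) = -m³ + 2m² + 5m + 5.
The constant term is u(0) = 5.

5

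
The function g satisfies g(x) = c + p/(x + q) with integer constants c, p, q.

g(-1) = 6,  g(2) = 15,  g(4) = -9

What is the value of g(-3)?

5

(g(x) − c)(x + q) = p for each data point; the three points give a linear system in c and q, then p follows.
Solving: c = 3, q = -3, p = -12, so g(x) = 3 − 12/(x − 3).
Then g(-3) = 3 − 12/(-6) = 5.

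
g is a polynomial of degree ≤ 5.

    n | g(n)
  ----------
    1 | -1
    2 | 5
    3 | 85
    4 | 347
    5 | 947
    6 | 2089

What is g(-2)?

Write g(n) = an^5 + bn^4 + cn³ + dn² + en + p; the 6 given values yield a linear system in the 6 coefficients.
Solving, the leading coefficient vanishes, and g(n) = 2n^4 - 2n³ - n² - 7n + 7.
Then g(-2) = 65.

65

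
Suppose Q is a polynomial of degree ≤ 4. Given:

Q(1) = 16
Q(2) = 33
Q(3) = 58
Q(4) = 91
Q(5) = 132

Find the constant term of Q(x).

First differences: 17, 25, 33, 41. Second differences: 8, 8, 8.
Level-2 differences are constant, so Q has degree 2.
Fitting a degree-2 polynomial gives Q(x) = 4x² + 5x + 7.
The constant term is Q(0) = 7.

7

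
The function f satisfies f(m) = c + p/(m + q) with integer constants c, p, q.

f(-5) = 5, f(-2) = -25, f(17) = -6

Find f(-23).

-4

(f(m) − c)(m + q) = p for each data point; the three points give a linear system in c and q, then p follows.
Solving: c = -5, q = 3, p = -20, so f(m) = -5 − 20/(m + 3).
Then f(-23) = -5 − 20/(-20) = -4.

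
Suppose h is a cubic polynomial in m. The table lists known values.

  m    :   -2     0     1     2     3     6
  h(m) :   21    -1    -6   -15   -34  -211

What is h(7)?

Write h(m) = am³ + bm² + cm + d; the 6 given values yield a linear system in the 4 coefficients.
Solving, h(m) = -m³ + m² - 5m - 1.
Then h(7) = -330.

-330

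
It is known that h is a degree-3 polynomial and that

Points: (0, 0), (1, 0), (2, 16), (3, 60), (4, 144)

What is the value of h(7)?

Write h(n) = an³ + bn² + cn + d; the 5 given values yield a linear system in the 4 coefficients.
Solving, h(n) = 2n³ + 2n² - 4n.
Then h(7) = 756.

756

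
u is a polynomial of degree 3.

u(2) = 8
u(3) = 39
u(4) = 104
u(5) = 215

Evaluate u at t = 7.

Write u(t) = at³ + bt² + ct + d; the 4 given values yield a linear system in the 4 coefficients.
Solving, u(t) = 2t³ - t² - 2t.
Then u(7) = 623.

623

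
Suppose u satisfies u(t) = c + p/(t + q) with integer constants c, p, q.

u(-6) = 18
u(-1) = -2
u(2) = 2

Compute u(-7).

14

(u(t) − c)(t + q) = p for each data point; the three points give a linear system in c and q, then p follows.
Solving: c = 6, q = 4, p = -24, so u(t) = 6 − 24/(t + 4).
Then u(-7) = 6 − 24/(-3) = 14.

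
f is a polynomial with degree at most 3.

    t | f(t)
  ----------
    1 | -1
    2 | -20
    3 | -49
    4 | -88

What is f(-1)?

First differences: -19, -29, -39. Second differences: -10, -10.
Level-2 differences are constant, so f has degree 2.
Fitting a degree-2 polynomial gives f(t) = -5t² - 4t + 8.
Then f(-1) = 7.

7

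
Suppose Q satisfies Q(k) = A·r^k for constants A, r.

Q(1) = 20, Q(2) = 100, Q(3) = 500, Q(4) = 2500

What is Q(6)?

Consecutive ratio: 100/20 = 5, and 500/100 = 5, so r = 5.
Then A·5^1 = 20 gives A = 4, and Q(k) = 4·5^k.
Q(6) = 4·5^6 = 62500.

62500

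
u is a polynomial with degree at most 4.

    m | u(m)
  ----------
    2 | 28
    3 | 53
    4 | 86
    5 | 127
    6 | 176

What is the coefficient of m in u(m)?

First differences: 25, 33, 41, 49. Second differences: 8, 8, 8.
Level-2 differences are constant, so u has degree 2.
Fitting a degree-2 polynomial gives u(m) = 4m² + 5m + 2.
The coefficient of m is 5.

5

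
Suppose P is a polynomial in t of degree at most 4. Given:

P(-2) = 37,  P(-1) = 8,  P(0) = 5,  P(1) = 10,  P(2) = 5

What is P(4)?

First differences: -29, -3, 5, -5. Second differences: 26, 8, -10. Third differences: -18, -18.
Level-3 differences are constant, so P has degree 3.
Fitting a degree-3 polynomial gives P(t) = -3t³ + 4t² + 4t + 5.
Then P(4) = -107.

-107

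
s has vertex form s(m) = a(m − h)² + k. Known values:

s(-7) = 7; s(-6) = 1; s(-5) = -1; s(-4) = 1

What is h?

-5

First differences -6, -2, 2; second difference 4 = 2a, so a = 2.
Expanding, the m-coefficient is −2ah = -4h; matching it to the data gives h = -5, and then k = -1.
So s(m) = 2(m + 5)² − 1.
Hence h = -5.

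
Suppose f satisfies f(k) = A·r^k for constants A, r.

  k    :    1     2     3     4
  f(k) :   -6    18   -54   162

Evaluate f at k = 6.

1458

Consecutive ratio: 18/(-6) = -3, and -54/18 = -3, so r = -3.
Then A·(-3)^1 = -6 gives A = 2, and f(k) = 2·(-3)^k.
f(6) = 2·(-3)^6 = 1458.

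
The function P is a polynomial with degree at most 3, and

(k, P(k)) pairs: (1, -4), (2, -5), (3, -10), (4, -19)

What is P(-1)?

First differences: -1, -5, -9. Second differences: -4, -4.
Level-2 differences are constant, so P has degree 2.
Fitting a degree-2 polynomial gives P(k) = -2k² + 5k - 7.
Then P(-1) = -14.

-14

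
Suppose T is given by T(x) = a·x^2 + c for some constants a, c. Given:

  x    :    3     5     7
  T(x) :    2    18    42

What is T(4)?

9

From T(3) = 2 and T(5) = 18: 9a + c = 2 and 25a + c = 18.
Subtracting: 16a = 16, so a = 1; then c = 2 − 1·9 = -7.
So T(x) = 1x² − 7, and T(4) = 9.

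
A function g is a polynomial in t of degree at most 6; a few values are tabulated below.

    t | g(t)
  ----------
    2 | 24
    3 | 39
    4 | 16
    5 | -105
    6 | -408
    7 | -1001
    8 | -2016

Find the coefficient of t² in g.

0

First differences: 15, -23, -121, -303, -593, -1015. Second differences: -38, -98, -182, -290, -422. Third differences: -60, -84, -108, -132. Fourth differences: -24, -24, -24.
Level-4 differences are constant, so g has degree 4.
Fitting a degree-4 polynomial gives g(t) = -t^4 + 4t³ + 4t.
The coefficient of t² is 0.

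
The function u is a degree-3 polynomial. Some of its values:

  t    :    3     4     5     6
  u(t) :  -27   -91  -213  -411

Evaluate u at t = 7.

-703

Write u(t) = at³ + bt² + ct + d; the 4 given values yield a linear system in the 4 coefficients.
Solving, u(t) = -3t³ + 7t² - 2t - 3.
Then u(7) = -703.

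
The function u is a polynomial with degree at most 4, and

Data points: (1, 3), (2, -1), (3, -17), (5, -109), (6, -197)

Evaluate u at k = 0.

Write u(k) = ak^4 + bk³ + ck² + dk + e; the 5 given values yield a linear system in the 5 coefficients.
Solving, the leading coefficient vanishes, and u(k) = -k³ + 3k + 1.
Then u(0) = 1.

1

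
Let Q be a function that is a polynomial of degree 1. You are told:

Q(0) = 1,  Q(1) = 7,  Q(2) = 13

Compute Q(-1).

-5

Write Q(n) = an + b; the 3 given values yield a linear system in the 2 coefficients.
Solving, Q(n) = 6n + 1.
Then Q(-1) = -5.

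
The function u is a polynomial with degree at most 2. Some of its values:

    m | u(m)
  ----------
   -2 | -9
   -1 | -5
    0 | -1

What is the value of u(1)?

First differences: 4, 4.
Level-1 differences are constant, so u has degree 1.
Extending the table by one column gives the next first difference 4, so u(1) = -1 + 4 = 3.

3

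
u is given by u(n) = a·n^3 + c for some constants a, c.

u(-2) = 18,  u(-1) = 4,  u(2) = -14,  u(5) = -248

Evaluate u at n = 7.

-684

From u(-2) = 18 and u(-1) = 4: -8a + c = 18 and -1a + c = 4.
Subtracting: 7a = -14, so a = -2; then c = 18 − (-2)·(-8) = 2.
So u(n) = -2n³ + 2, and u(7) = -684.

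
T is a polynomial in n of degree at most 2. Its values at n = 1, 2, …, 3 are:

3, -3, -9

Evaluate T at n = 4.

-15

Write T(n) = an² + bn + c; the 3 given values yield a linear system in the 3 coefficients.
Solving, the leading coefficient vanishes, and T(n) = -6n + 9.
Then T(4) = -15.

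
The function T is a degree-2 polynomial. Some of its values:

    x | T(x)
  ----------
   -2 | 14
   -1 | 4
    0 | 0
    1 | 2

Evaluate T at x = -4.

Write T(x) = ax² + bx + c; the 4 given values yield a linear system in the 3 coefficients.
Solving, T(x) = 3x² - x.
Then T(-4) = 52.

52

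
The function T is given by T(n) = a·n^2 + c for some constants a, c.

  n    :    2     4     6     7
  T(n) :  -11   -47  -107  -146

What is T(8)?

From T(2) = -11 and T(4) = -47: 4a + c = -11 and 16a + c = -47.
Subtracting: 12a = -36, so a = -3; then c = -11 − (-3)·4 = 1.
So T(n) = -3n² + 1, and T(8) = -191.

-191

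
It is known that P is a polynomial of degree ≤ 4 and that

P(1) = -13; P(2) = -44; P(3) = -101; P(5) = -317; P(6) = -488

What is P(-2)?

-16

Write P(m) = am^4 + bm³ + cm² + dm + e; the 5 given values yield a linear system in the 5 coefficients.
Solving, the leading coefficient vanishes, and P(m) = -m³ - 7m² - 3m - 2.
Then P(-2) = -16.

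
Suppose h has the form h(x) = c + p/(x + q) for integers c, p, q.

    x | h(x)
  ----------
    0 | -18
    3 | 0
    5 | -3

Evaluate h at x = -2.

(h(x) − c)(x + q) = p for each data point; the three points give a linear system in c and q, then p follows.
Solving: c = -6, q = -1, p = 12, so h(x) = -6 + 12/(x − 1).
Then h(-2) = -6 + 12/(-3) = -10.

-10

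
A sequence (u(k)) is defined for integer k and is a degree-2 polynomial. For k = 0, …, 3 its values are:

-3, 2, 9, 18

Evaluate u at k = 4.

29

Write u(k) = ak² + bk + c; the 4 given values yield a linear system in the 3 coefficients.
Solving, u(k) = k² + 4k - 3.
Then u(4) = 29.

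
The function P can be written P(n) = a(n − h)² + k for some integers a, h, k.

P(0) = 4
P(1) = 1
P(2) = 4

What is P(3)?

First differences -3, 3; second difference 6 = 2a, so a = 3.
Expanding, the n-coefficient is −2ah = -6h; matching it to the data gives h = 1, and then k = 1.
So P(n) = 3(n − 1)² + 1.
P(3) = 3·2² + 1 = 13.

13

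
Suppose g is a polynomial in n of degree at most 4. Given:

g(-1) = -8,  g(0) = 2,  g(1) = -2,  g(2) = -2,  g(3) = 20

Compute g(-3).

First differences: 10, -4, 0, 22. Second differences: -14, 4, 22. Third differences: 18, 18.
Level-3 differences are constant, so g has degree 3.
Fitting a degree-3 polynomial gives g(n) = 3n³ - 7n² + 2.
Then g(-3) = -142.

-142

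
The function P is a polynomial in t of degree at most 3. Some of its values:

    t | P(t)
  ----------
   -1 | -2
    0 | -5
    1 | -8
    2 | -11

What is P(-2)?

1

Write P(t) = at³ + bt² + ct + d; the 4 given values yield a linear system in the 4 coefficients.
Solving, the top 2 coefficients vanish, and P(t) = -3t - 5.
Then P(-2) = 1.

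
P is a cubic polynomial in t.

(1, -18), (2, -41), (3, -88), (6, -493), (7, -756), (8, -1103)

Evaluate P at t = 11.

Write P(t) = at³ + bt² + ct + d; the 6 given values yield a linear system in the 4 coefficients.
Solving, P(t) = -2t³ - 9t - 7.
Then P(11) = -2768.

-2768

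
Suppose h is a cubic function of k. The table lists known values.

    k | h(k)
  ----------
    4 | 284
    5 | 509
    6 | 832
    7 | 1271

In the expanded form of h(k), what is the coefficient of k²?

Write h(k) = ak³ + bk² + ck + d; the 4 given values yield a linear system in the 4 coefficients.
Solving, h(k) = 3k³ + 4k² + 6k + 4.
The coefficient of k² is 4.

4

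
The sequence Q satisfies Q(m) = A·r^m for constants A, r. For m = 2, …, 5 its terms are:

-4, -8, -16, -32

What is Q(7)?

Consecutive ratio: -8/(-4) = 2, and -16/(-8) = 2, so r = 2.
Then A·2^2 = -4 gives A = -1, and Q(m) = -1·2^m.
Q(7) = -1·2^7 = -128.

-128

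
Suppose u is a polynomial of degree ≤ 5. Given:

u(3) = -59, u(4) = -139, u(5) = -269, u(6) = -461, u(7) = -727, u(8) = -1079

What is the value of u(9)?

First differences: -80, -130, -192, -266, -352. Second differences: -50, -62, -74, -86. Third differences: -12, -12, -12.
Level-3 differences are constant, so u has degree 3.
Fitting a degree-3 polynomial gives u(m) = -2m³ - m² + m + 1.
Then u(9) = -1529.

-1529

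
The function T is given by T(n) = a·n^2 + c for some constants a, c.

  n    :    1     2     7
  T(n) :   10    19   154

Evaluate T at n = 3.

34

From T(1) = 10 and T(2) = 19: 1a + c = 10 and 4a + c = 19.
Subtracting: 3a = 9, so a = 3; then c = 10 − 3·1 = 7.
So T(n) = 3n² + 7, and T(3) = 34.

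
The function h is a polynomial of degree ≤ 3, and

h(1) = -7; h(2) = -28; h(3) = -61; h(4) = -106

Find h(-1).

Write h(m) = am³ + bm² + cm + d; the 4 given values yield a linear system in the 4 coefficients.
Solving, the leading coefficient vanishes, and h(m) = -6m² - 3m + 2.
Then h(-1) = -1.

-1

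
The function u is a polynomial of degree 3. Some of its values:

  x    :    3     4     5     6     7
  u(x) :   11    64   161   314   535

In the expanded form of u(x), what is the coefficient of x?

Write u(x) = ax³ + bx² + cx + d; the 5 given values yield a linear system in the 4 coefficients.
Solving, u(x) = 2x³ - 2x² - 7x - 4.
The coefficient of x is -7.

-7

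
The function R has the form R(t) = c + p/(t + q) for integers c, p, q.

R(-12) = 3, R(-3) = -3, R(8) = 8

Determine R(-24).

(R(t) − c)(t + q) = p for each data point; the three points give a linear system in c and q, then p follows.
Solving: c = 5, q = 0, p = 24, so R(t) = 5 + 24/(t + 0).
Then R(-24) = 5 + 24/(-24) = 4.

4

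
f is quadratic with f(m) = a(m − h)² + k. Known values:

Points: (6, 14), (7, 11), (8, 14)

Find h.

7

First differences -3, 3; second difference 6 = 2a, so a = 3.
Expanding, the m-coefficient is −2ah = -6h; matching it to the data gives h = 7, and then k = 11.
So f(m) = 3(m − 7)² + 11.
Hence h = 7.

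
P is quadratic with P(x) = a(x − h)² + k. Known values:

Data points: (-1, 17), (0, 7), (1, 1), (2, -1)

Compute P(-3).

49

First differences -10, -6, -2; second difference 4 = 2a, so a = 2.
Expanding, the x-coefficient is −2ah = -4h; matching it to the data gives h = 2, and then k = -1.
So P(x) = 2(x − 2)² − 1.
P(-3) = 2·(-5)² − 1 = 49.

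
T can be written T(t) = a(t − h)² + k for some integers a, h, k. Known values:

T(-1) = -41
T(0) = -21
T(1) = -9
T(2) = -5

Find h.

First differences 20, 12, 4; second difference -8 = 2a, so a = -4.
Expanding, the t-coefficient is −2ah = 8h; matching it to the data gives h = 2, and then k = -5.
So T(t) = -4(t − 2)² − 5.
Hence h = 2.

2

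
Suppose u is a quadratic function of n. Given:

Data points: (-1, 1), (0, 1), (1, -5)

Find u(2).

Write u(n) = an² + bn + c; the 3 given values yield a linear system in the 3 coefficients.
Solving, u(n) = -3n² - 3n + 1.
Then u(2) = -17.

-17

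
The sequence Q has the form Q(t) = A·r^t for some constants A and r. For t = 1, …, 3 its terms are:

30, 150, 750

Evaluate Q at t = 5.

Consecutive ratio: 150/30 = 5, and 750/150 = 5, so r = 5.
Then A·5^1 = 30 gives A = 6, and Q(t) = 6·5^t.
Q(5) = 6·5^5 = 18750.

18750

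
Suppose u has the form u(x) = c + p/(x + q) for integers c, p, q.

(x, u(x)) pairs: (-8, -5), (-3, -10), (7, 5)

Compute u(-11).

(u(x) − c)(x + q) = p for each data point; the three points give a linear system in c and q, then p follows.
Solving: c = -1, q = -1, p = 36, so u(x) = -1 + 36/(x − 1).
Then u(-11) = -1 + 36/(-12) = -4.

-4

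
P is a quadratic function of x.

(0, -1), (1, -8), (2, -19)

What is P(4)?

Write P(x) = ax² + bx + c; the 3 given values yield a linear system in the 3 coefficients.
Solving, P(x) = -2x² - 5x - 1.
Then P(4) = -53.

-53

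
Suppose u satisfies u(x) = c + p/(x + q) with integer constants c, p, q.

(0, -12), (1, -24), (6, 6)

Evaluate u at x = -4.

(u(x) − c)(x + q) = p for each data point; the three points give a linear system in c and q, then p follows.
Solving: c = 0, q = -2, p = 24, so u(x) = 24/(x − 2).
Then u(-4) = 0 + 24/(-6) = -4.

-4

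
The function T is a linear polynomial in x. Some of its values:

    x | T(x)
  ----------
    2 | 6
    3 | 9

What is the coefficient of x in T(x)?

Write T(x) = ax + b; the 2 given values yield a linear system in the 2 coefficients.
Solving, T(x) = 3x.
The coefficient of x is 3.

3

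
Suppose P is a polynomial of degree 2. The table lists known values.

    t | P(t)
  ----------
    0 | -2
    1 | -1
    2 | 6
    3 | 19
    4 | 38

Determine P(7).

Write P(t) = at² + bt + c; the 5 given values yield a linear system in the 3 coefficients.
Solving, P(t) = 3t² - 2t - 2.
Then P(7) = 131.

131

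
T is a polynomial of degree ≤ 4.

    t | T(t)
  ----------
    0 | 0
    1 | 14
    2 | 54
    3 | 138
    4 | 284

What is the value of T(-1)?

-6

Write T(t) = at^4 + bt³ + ct² + dt + e; the 5 given values yield a linear system in the 5 coefficients.
Solving, the leading coefficient vanishes, and T(t) = 3t³ + 4t² + 7t.
Then T(-1) = -6.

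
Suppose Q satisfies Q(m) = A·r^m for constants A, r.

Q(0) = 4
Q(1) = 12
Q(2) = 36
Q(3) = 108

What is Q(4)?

Consecutive ratio: 12/4 = 3, and 36/12 = 3, so r = 3.
Then A·3^0 = 4 gives A = 4, and Q(m) = 4·3^m.
Q(4) = 4·3^4 = 324.

324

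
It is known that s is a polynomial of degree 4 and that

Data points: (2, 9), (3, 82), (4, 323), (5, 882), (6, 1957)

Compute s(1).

2

Write s(n) = an^4 + bn³ + cn² + dn + e; the 5 given values yield a linear system in the 5 coefficients.
Solving, s(n) = 2n^4 - 3n³ + n² - 5n + 7.
Then s(1) = 2.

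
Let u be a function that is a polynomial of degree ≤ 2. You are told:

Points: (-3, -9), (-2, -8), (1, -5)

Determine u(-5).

Write u(m) = am² + bm + c; the 3 given values yield a linear system in the 3 coefficients.
Solving, the leading coefficient vanishes, and u(m) = m - 6.
Then u(-5) = -11.

-11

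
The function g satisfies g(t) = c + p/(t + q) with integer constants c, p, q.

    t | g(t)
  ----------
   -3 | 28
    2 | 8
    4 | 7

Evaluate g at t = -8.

(g(t) − c)(t + q) = p for each data point; the three points give a linear system in c and q, then p follows.
Solving: c = 4, q = 4, p = 24, so g(t) = 4 + 24/(t + 4).
Then g(-8) = 4 + 24/(-4) = -2.

-2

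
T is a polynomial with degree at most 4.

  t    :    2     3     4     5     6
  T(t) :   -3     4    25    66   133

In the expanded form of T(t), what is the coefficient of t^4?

First differences: 7, 21, 41, 67. Second differences: 14, 20, 26. Third differences: 6, 6.
Level-3 differences are constant, so T has degree 3.
Fitting a degree-3 polynomial gives T(t) = t³ - 2t² - 2t + 1.
The coefficient of t^4 is 0.

0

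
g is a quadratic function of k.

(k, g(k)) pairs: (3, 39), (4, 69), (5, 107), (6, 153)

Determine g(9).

339

Write g(k) = ak² + bk + c; the 4 given values yield a linear system in the 3 coefficients.
Solving, g(k) = 4k² + 2k - 3.
Then g(9) = 339.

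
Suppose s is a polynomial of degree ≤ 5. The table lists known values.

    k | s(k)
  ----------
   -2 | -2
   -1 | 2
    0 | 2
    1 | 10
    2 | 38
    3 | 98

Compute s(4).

Write s(k) = ak^5 + bk^4 + ck³ + dk² + ek + p; the 6 given values yield a linear system in the 6 coefficients.
Solving, the top 2 coefficients vanish, and s(k) = 2k³ + 4k² + 2k + 2.
Then s(4) = 202.

202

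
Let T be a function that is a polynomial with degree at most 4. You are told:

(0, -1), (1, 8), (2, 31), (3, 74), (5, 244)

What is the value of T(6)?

383

Write T(t) = at^4 + bt³ + ct² + dt + e; the 5 given values yield a linear system in the 5 coefficients.
Solving, the leading coefficient vanishes, and T(t) = t³ + 4t² + 4t - 1.
Then T(6) = 383.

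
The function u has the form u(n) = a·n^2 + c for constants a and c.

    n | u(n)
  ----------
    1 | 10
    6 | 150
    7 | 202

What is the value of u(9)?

From u(1) = 10 and u(6) = 150: 1a + c = 10 and 36a + c = 150.
Subtracting: 35a = 140, so a = 4; then c = 10 − 4·1 = 6.
So u(n) = 4n² + 6, and u(9) = 330.

330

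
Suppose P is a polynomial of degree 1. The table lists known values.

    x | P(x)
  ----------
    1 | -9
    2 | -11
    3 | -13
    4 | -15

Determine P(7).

-21

First differences: -2, -2, -2.
Level-1 differences are constant, so P has degree 1.
Fitting a degree-1 polynomial gives P(x) = -2x - 7.
Then P(7) = -21.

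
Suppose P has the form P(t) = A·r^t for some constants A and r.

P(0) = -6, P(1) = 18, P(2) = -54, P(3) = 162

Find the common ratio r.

-3

Consecutive ratio: 18/(-6) = -3, and -54/18 = -3, so r = -3.
Then A·(-3)^0 = -6 gives A = -6, and P(t) = -6·(-3)^t.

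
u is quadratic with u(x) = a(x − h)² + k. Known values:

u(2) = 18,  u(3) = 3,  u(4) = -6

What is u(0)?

66

First differences -15, -9; second difference 6 = 2a, so a = 3.
Expanding, the x-coefficient is −2ah = -6h; matching it to the data gives h = 5, and then k = -9.
So u(x) = 3(x − 5)² − 9.
u(0) = 3·(-5)² − 9 = 66.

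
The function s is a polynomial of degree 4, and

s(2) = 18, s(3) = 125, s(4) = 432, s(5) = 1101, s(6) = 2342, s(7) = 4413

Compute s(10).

18906

First differences: 107, 307, 669, 1241, 2071. Second differences: 200, 362, 572, 830. Third differences: 162, 210, 258. Fourth differences: 48, 48.
Level-4 differences are constant, so s has degree 4.
Fitting a degree-4 polynomial gives s(n) = 2n^4 - n³ - n² + n - 4.
Then s(10) = 18906.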